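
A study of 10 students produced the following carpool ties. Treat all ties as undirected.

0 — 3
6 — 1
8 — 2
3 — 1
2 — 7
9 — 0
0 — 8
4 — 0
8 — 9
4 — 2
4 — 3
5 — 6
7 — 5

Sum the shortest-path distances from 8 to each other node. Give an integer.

19

Distances from 8: 0:1, 1:3, 2:1, 3:2, 4:2, 5:3, 6:4, 7:2, 9:1.
Sum = 1 + 3 + 1 + 2 + 2 + 3 + 4 + 2 + 1 = 19.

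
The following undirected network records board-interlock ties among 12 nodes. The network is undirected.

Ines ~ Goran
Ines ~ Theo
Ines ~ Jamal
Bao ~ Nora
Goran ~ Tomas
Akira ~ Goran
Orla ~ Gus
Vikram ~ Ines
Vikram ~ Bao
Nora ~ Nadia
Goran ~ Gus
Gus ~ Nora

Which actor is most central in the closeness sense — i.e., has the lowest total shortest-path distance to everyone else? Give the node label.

Farness (sum of distances to all others) for each node — Akira:30, Bao:28, Goran:20, Gus:22, Ines:22, Jamal:32, Nadia:36, Nora:26, Orla:32, Theo:32, Tomas:30, Vikram:26.
The smallest farness is 20, for Goran, so Goran has the highest closeness.

Goran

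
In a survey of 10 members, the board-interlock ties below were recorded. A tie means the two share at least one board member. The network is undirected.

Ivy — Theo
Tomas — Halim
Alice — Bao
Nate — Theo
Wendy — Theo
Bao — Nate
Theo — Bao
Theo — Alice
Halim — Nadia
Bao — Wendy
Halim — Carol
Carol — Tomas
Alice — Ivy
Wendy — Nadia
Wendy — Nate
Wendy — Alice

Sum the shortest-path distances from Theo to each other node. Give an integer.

Distances from Theo: Alice:1, Bao:1, Carol:4, Halim:3, Ivy:1, Nadia:2, Nate:1, Tomas:4, Wendy:1.
Sum = 1 + 1 + 4 + 3 + 1 + 2 + 1 + 4 + 1 = 18.

18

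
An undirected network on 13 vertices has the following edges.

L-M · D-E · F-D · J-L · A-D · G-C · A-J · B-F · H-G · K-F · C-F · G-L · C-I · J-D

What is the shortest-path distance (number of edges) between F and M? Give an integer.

4

One shortest route is F – D – J – L – M, which uses 4 edges, and at distance 3 from F we only reach {H, L}, which does not include M. So d(F,M) = 4.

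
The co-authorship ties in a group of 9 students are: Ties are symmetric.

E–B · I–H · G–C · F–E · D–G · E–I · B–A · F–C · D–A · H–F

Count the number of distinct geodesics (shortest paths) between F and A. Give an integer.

1

The shortest distance is 3, and the only length-3 path is F–E–B–A. So there is exactly 1 shortest path.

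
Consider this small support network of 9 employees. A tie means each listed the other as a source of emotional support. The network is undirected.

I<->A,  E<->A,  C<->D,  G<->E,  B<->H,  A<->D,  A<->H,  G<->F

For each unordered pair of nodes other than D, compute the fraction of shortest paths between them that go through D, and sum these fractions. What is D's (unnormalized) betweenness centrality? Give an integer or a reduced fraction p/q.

Pairs whose geodesics pass through D — A–C: 1; B–C: 1; G–C: 1; F–C: 1; C–E: 1; C–H: 1; C–I: 1.
All other pairs contribute 0.
Summing the contributions gives betweenness(D) = 7.

7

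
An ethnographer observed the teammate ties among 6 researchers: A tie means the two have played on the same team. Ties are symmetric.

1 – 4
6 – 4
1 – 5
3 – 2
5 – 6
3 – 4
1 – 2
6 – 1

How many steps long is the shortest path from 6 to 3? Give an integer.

2

One shortest route is 6 – 4 – 3, which uses 2 edges, and 6 and 3 are not directly tied, so nothing shorter exists. So d(6,3) = 2.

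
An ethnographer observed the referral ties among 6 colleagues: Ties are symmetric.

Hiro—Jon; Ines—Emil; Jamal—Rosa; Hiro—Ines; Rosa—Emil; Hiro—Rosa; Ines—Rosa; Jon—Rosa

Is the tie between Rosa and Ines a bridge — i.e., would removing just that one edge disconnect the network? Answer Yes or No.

No

Even without that edge, Rosa still reaches Ines via Rosa – Emil – Ines, so the network stays connected. Not a bridge.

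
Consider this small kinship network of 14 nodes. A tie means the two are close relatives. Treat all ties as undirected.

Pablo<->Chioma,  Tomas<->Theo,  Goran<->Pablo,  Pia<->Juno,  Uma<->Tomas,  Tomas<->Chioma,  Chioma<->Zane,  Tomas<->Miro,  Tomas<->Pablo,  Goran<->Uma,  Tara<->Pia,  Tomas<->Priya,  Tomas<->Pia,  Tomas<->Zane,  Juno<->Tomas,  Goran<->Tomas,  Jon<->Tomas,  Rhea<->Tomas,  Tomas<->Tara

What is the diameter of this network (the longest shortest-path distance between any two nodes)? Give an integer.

Eccentricity of each node (its greatest distance to any other): Chioma:2, Goran:2, Jon:2, Juno:2, Miro:2, Pablo:2, Pia:2, Priya:2, Rhea:2, Tara:2, Theo:2, Tomas:1, Uma:2, Zane:2.
The maximum eccentricity is 2, realized for instance by the pair Uma–Jon via Uma – Tomas – Jon. So the diameter is 2.

2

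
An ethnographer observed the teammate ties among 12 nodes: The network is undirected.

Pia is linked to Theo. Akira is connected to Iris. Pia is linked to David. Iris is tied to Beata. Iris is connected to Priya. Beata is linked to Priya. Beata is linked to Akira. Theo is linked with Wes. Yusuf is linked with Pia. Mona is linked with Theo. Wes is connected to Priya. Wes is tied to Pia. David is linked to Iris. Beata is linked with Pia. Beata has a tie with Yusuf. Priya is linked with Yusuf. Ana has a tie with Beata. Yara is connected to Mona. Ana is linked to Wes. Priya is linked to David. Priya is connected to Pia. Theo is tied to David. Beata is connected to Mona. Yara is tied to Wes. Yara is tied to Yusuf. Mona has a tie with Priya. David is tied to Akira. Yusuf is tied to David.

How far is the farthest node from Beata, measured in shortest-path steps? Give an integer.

2

Distances from Beata: Akira:1, Ana:1, David:2, Iris:1, Mona:1, Pia:1, Priya:1, Theo:2, Wes:2, Yara:2, Yusuf:1.
The largest is 2 (to David, Wes, Theo, and Yara), so the eccentricity of Beata is 2.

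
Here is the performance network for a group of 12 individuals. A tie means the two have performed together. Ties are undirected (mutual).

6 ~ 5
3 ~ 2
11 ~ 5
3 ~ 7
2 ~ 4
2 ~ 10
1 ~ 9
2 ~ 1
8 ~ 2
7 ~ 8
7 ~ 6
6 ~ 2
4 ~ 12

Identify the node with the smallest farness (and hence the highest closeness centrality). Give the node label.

2

Farness (sum of distances to all others) for each node — 1:25, 2:17, 3:25, 4:25, 5:29, 6:21, 7:27, 8:25, 9:35, 10:27, 11:39, 12:35.
The smallest farness is 17, for 2, so 2 has the highest closeness.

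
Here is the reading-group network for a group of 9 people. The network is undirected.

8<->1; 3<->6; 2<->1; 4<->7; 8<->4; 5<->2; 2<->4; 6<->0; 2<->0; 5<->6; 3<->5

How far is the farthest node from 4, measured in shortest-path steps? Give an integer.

Distances from 4: 0:2, 1:2, 2:1, 3:3, 5:2, 6:3, 7:1, 8:1.
The largest is 3 (to 3 and 6), so the eccentricity of 4 is 3.

3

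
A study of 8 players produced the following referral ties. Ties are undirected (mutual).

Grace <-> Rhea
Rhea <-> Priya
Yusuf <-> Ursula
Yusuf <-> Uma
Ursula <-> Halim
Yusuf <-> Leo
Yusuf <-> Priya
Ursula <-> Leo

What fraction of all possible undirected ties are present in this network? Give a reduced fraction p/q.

2/7

There are 8 edges and 8 nodes, so the maximum possible is C(8,2) = 28.
Density = 8/28 = 2/7.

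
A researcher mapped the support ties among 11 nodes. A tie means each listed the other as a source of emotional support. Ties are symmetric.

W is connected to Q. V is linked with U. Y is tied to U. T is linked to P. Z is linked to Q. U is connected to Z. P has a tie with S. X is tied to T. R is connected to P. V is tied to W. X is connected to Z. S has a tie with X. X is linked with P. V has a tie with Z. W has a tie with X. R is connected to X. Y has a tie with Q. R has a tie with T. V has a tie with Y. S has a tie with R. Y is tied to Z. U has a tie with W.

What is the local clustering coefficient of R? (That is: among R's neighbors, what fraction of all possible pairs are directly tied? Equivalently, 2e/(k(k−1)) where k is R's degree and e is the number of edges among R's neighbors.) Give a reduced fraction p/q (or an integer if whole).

5/6

R's neighbors: P, S, T, and X (k = 4).
Possible neighbor pairs: C(4,2) = 6. Edges among them: P–S, P–T, P–X, S–X, T–X → e = 5.
Clustering(R) = 5/6.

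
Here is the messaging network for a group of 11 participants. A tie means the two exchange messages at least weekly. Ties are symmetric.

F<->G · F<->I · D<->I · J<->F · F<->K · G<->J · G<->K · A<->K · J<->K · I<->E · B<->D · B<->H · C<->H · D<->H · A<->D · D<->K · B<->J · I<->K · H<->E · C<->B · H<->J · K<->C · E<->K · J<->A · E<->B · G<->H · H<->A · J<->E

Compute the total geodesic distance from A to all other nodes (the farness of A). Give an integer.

16

Distances from A: B:2, C:2, D:1, E:2, F:2, G:2, H:1, I:2, J:1, K:1.
Sum = 2 + 2 + 1 + 2 + 2 + 2 + 1 + 2 + 1 + 1 = 16.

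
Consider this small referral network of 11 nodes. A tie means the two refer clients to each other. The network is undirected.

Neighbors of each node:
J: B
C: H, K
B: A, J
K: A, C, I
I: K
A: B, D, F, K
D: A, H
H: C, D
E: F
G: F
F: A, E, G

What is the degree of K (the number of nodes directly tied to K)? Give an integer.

3

K is directly tied to A, C, and I. That is 3 neighbors, so the degree of K is 3.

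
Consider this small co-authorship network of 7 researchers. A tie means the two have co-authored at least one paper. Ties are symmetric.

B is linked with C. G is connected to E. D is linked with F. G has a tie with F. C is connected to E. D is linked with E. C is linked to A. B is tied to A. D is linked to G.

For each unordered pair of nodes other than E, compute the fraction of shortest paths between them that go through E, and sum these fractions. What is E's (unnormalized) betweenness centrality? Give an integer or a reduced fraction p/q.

Pairs whose geodesics pass through E — D–C: 1; D–B: 1; D–A: 1; F–C: 2/2; F–B: 2/2; F–A: 2/2; G–C: 1; G–B: 1; G–A: 1.
All other pairs contribute 0.
Summing the contributions gives betweenness(E) = 9.

9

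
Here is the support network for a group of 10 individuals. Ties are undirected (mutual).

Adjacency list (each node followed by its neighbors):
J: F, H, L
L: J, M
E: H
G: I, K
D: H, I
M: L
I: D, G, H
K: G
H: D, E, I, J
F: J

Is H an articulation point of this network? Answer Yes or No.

Yes

Removing H leaves {F, J, L, and M} with no path to {D, G, I, and K}, so the network splits into 3 components. H is a cut vertex.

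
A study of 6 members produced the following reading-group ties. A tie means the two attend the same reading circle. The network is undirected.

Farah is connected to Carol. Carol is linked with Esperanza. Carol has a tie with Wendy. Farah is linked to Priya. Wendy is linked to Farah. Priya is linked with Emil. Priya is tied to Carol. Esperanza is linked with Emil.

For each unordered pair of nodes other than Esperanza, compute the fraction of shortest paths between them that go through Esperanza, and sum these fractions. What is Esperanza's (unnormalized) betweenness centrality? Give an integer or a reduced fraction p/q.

Pairs whose geodesics pass through Esperanza — Carol–Emil: 1/2; Emil–Wendy: 1/3.
All other pairs contribute 0.
Summing the contributions gives betweenness(Esperanza) = 5/6.

5/6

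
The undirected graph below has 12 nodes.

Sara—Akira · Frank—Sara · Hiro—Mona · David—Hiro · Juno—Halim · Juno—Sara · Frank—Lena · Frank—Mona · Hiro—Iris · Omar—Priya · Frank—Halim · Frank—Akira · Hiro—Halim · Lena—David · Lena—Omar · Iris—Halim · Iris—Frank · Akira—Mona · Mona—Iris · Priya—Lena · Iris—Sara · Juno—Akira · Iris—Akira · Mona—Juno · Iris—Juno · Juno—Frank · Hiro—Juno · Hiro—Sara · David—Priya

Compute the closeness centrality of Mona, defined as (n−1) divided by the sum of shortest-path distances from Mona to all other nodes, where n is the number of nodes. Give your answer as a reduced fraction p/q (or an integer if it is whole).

Distances from Mona: Akira:1, David:2, Frank:1, Halim:2, Hiro:1, Iris:1, Juno:1, Lena:2, Omar:3, Priya:3, Sara:2. Sum = 19.
n = 12, so closeness = 11/19.

11/19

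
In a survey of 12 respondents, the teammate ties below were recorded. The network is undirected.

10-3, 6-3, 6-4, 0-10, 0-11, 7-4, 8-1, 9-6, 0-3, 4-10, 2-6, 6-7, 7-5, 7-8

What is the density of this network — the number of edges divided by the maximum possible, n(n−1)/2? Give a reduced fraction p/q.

There are 14 edges and 12 nodes, so the maximum possible is C(12,2) = 66.
Density = 14/66 = 7/33.

7/33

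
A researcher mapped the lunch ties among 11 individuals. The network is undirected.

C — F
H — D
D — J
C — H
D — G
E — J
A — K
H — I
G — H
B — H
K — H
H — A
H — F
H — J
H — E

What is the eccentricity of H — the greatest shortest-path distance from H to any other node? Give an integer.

Distances from H: A:1, B:1, C:1, D:1, E:1, F:1, G:1, I:1, J:1, K:1.
The largest is 1 (to K, F, J, D, B, E, I, A, G, and C), so the eccentricity of H is 1.

1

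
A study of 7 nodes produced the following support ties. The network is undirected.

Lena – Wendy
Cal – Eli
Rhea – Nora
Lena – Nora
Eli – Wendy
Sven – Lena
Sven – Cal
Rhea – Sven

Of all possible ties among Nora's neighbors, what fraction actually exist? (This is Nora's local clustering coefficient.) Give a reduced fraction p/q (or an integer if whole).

0

Nora's neighbors: Lena and Rhea (k = 2).
Possible neighbor pairs: C(2,2) = 1. Edges among them: none → e = 0.
Clustering(Nora) = 0/1.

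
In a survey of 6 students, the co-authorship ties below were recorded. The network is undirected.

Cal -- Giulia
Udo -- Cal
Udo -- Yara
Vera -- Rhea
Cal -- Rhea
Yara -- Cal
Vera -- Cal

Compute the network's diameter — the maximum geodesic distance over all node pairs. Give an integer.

2

Eccentricity of each node (its greatest distance to any other): Cal:1, Giulia:2, Rhea:2, Udo:2, Vera:2, Yara:2.
The maximum eccentricity is 2, realized for instance by the pair Rhea–Udo via Rhea – Cal – Udo. So the diameter is 2.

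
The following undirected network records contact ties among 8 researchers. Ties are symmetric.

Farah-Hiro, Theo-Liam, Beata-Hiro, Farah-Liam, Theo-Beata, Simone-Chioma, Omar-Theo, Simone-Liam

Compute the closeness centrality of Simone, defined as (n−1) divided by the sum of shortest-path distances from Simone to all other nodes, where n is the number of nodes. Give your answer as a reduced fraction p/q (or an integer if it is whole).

7/15

Distances from Simone: Beata:3, Chioma:1, Farah:2, Hiro:3, Liam:1, Omar:3, Theo:2. Sum = 15.
n = 8, so closeness = 7/15.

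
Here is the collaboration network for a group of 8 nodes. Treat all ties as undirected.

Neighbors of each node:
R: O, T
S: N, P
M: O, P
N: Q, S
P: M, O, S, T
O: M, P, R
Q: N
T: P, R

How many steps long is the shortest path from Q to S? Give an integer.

One shortest route is Q – N – S, which uses 2 edges, and Q and S are not directly tied, so nothing shorter exists. So d(Q,S) = 2.

2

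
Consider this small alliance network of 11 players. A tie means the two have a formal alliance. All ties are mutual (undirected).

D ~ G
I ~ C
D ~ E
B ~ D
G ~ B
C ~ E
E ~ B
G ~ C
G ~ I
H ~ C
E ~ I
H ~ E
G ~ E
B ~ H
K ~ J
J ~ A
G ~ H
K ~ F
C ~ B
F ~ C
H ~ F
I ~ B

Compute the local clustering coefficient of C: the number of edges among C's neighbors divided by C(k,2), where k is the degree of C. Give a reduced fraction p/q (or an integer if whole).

C's neighbors: B, E, F, G, H, and I (k = 6).
Possible neighbor pairs: C(6,2) = 15. Edges among them: B–E, B–G, B–H, B–I, E–G, E–H, E–I, F–H, G–H, G–I → e = 10.
Clustering(C) = 10/15 = 2/3.

2/3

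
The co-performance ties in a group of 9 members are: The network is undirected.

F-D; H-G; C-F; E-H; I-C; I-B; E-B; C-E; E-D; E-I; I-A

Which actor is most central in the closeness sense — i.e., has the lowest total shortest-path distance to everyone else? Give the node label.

E

Farness (sum of distances to all others) for each node — A:20, B:16, C:14, D:16, E:11, F:19, G:23, H:16, I:13.
The smallest farness is 11, for E, so E has the highest closeness.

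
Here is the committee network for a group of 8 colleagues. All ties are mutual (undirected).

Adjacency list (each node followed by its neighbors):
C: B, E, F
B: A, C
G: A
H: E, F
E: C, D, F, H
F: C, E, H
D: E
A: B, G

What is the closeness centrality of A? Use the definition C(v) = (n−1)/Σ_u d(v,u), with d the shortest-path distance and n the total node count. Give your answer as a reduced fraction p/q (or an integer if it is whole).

7/18

Distances from A: B:1, C:2, D:4, E:3, F:3, G:1, H:4. Sum = 18.
n = 8, so closeness = 7/18.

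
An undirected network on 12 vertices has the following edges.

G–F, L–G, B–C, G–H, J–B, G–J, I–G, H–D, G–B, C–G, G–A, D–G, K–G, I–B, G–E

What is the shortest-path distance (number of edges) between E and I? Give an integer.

2

One shortest route is E – G – I, which uses 2 edges, and E and I are not directly tied, so nothing shorter exists. So d(E,I) = 2.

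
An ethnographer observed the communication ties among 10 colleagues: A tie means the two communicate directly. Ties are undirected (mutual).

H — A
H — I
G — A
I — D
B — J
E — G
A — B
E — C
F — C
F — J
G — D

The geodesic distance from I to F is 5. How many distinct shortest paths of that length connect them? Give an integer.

2

The shortest distance is 5. The length-5 paths are: I–H–A–B–J–F; I–D–G–E–C–F.
That gives 2 distinct shortest paths.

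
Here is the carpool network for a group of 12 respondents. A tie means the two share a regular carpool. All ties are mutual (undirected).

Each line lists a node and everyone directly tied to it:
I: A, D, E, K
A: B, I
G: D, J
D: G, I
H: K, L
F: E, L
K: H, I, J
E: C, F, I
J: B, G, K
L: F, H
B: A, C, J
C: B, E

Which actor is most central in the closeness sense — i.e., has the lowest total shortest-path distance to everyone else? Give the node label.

Farness (sum of distances to all others) for each node — A:25, B:24, C:26, D:26, E:22, F:28, G:28, H:27, I:19, J:23, K:21, L:31.
The smallest farness is 19, for I, so I has the highest closeness.

I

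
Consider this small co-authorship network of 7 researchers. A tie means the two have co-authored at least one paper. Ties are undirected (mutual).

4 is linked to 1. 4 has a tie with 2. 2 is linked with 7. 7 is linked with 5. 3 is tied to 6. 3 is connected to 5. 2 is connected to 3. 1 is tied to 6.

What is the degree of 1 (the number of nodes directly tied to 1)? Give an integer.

2

1 is directly tied to 4 and 6. That is 2 neighbors, so the degree of 1 is 2.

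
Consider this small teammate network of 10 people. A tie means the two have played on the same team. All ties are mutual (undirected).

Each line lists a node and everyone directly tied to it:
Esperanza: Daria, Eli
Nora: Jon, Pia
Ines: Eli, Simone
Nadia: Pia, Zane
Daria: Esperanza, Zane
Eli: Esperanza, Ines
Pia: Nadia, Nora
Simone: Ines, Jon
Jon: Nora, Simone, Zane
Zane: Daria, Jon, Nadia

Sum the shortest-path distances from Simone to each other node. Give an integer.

Distances from Simone: Daria:3, Eli:2, Esperanza:3, Ines:1, Jon:1, Nadia:3, Nora:2, Pia:3, Zane:2.
Sum = 3 + 2 + 3 + 1 + 1 + 3 + 2 + 3 + 2 = 20.

20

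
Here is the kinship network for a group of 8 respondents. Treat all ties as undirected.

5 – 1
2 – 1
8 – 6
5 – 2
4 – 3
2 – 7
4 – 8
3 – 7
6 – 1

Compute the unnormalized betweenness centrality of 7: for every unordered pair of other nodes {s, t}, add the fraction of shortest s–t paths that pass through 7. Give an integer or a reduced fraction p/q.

9/2

Pairs whose geodesics pass through 7 — 1–3: 1; 4–2: 1; 4–5: 1/2; 3–2: 1; 3–5: 1.
All other pairs contribute 0.
Summing the contributions gives betweenness(7) = 9/2.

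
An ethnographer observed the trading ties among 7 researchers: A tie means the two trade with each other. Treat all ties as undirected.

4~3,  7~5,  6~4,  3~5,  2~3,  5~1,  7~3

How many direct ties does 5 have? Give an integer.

5 is directly tied to 1, 3, and 7. That is 3 neighbors, so the degree of 5 is 3.

3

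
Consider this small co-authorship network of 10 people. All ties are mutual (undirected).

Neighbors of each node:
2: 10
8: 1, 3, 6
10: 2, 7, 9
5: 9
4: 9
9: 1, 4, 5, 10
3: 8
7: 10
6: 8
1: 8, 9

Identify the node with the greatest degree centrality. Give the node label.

Degrees — 1:2, 2:1, 3:1, 4:1, 5:1, 6:1, 7:1, 8:3, 9:4, 10:3.
The maximum is 4, attained only by 9.

9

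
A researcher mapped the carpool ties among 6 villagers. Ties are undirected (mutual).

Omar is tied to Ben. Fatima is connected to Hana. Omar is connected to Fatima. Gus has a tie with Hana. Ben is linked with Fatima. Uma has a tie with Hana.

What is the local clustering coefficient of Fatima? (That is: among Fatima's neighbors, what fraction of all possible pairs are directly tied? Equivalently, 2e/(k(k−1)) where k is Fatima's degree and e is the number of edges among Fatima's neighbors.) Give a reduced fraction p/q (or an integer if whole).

Fatima's neighbors: Ben, Hana, and Omar (k = 3).
Possible neighbor pairs: C(3,2) = 3. Edges among them: Ben–Omar → e = 1.
Clustering(Fatima) = 1/3.

1/3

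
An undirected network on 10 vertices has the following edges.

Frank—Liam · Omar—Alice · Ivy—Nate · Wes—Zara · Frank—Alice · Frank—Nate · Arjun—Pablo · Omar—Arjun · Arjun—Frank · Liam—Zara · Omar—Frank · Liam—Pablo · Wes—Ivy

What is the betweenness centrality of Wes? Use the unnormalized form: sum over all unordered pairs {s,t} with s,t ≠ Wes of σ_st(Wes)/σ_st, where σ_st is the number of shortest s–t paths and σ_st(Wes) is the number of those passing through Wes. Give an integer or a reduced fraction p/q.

Pairs whose geodesics pass through Wes — Pablo–Ivy: 1/3; Liam–Ivy: 1/2; Zara–Ivy: 1; Zara–Nate: 1/2.
All other pairs contribute 0.
Summing the contributions gives betweenness(Wes) = 7/3.

7/3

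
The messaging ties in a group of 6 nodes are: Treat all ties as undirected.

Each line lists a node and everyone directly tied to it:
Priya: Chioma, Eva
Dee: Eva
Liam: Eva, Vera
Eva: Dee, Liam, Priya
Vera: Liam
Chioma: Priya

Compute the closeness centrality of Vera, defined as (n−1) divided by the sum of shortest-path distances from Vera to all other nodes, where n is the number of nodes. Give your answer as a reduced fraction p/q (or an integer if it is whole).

5/13

Distances from Vera: Chioma:4, Dee:3, Eva:2, Liam:1, Priya:3. Sum = 13.
n = 6, so closeness = 5/13.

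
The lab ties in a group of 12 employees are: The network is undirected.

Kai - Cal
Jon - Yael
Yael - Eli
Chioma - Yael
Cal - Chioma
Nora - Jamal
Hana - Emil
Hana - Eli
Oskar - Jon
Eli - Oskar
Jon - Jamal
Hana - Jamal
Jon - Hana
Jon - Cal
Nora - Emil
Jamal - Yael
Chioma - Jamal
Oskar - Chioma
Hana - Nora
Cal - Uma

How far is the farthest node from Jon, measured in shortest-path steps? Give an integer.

Distances from Jon: Cal:1, Chioma:2, Eli:2, Emil:2, Hana:1, Jamal:1, Kai:2, Nora:2, Oskar:1, Uma:2, Yael:1.
The largest is 2 (to Chioma, Kai, Uma, Nora, Eli, and Emil), so the eccentricity of Jon is 2.

2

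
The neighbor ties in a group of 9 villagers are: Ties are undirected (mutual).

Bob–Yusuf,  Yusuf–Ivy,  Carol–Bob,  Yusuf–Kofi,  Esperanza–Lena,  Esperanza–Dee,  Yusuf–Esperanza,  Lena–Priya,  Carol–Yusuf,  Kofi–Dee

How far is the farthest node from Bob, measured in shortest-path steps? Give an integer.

4

Distances from Bob: Carol:1, Dee:3, Esperanza:2, Ivy:2, Kofi:2, Lena:3, Priya:4, Yusuf:1.
The largest is 4 (to Priya), so the eccentricity of Bob is 4.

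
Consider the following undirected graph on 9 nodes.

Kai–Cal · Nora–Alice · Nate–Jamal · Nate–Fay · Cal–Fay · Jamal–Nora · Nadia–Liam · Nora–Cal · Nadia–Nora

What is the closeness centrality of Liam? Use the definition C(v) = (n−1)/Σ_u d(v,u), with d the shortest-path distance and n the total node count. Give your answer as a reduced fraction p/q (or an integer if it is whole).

Distances from Liam: Alice:3, Cal:3, Fay:4, Jamal:3, Kai:4, Nadia:1, Nate:4, Nora:2. Sum = 24.
n = 9, so closeness = 8/24 = 1/3.

1/3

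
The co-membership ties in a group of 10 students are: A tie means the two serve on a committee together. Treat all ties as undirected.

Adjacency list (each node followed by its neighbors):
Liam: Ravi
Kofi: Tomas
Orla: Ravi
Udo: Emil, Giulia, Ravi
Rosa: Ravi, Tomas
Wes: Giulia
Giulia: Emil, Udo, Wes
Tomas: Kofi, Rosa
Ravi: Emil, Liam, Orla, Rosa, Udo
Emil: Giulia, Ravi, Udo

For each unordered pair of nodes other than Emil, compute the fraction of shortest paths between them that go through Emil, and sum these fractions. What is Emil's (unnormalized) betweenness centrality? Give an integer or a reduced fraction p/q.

Pairs whose geodesics pass through Emil — Orla–Wes: 1/2; Orla–Giulia: 1/2; Wes–Kofi: 1/2; Wes–Ravi: 1/2; Wes–Liam: 1/2; Wes–Tomas: 1/2; Wes–Rosa: 1/2; Kofi–Giulia: 1/2; Ravi–Giulia: 1/2; Liam–Giulia: 1/2; Giulia–Tomas: 1/2; Giulia–Rosa: 1/2.
All other pairs contribute 0.
Summing the contributions gives betweenness(Emil) = 6.

6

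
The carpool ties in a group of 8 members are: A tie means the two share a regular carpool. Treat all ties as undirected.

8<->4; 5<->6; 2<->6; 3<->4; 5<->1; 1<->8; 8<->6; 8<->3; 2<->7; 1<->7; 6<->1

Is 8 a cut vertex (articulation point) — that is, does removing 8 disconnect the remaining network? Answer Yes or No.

Yes

Removing 8 leaves {3 and 4} with no path to {1, 2, 5, 6, and 7}, so the network splits into 2 components. 8 is a cut vertex.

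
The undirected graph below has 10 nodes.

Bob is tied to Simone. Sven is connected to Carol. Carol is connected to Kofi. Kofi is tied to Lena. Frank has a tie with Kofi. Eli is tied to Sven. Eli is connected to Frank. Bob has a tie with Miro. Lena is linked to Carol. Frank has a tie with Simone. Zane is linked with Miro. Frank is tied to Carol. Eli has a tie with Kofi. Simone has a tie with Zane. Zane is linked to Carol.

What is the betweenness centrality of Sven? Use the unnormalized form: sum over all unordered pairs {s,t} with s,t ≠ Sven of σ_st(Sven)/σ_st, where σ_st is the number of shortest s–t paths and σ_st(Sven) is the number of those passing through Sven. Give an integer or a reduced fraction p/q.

47/60

Pairs whose geodesics pass through Sven — Miro–Eli: 1/5; Zane–Eli: 1/4; Carol–Eli: 1/3.
All other pairs contribute 0.
Summing the contributions gives betweenness(Sven) = 47/60.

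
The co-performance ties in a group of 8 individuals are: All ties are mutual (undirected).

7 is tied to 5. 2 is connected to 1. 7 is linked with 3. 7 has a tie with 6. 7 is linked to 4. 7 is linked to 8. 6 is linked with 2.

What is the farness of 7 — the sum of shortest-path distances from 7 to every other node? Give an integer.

10

Distances from 7: 1:3, 2:2, 3:1, 4:1, 5:1, 6:1, 8:1.
Sum = 3 + 2 + 1 + 1 + 1 + 1 + 1 = 10.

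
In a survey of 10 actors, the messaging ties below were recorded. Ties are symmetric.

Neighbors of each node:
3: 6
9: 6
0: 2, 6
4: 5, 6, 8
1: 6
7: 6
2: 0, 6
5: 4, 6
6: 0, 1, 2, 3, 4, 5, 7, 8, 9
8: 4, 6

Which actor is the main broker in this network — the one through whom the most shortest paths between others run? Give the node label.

6

Unnormalized betweenness of each node: 0:0, 1:0, 2:0, 3:0, 4:1/2, 5:0, 6:65/2, 7:0, 8:0, 9:0.
6 has the largest value, 65/2, making it the main broker — the node through which the most shortest paths run.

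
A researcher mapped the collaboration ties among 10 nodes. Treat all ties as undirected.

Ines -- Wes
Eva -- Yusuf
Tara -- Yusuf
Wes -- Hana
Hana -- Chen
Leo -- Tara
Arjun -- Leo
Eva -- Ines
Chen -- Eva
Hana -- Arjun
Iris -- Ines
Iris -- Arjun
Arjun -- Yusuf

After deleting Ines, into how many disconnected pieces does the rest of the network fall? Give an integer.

1

Ines's neighbors (Eva, Iris, and Wes) remain reachable from one another through other ties, so the rest of the network stays in one piece.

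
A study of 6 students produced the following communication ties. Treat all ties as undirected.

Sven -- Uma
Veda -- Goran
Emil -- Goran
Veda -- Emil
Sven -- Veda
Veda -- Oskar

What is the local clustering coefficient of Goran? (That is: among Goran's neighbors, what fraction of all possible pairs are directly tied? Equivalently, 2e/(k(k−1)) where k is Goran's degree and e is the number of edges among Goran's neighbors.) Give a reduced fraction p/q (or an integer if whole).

1

Goran's neighbors: Emil and Veda (k = 2).
Possible neighbor pairs: C(2,2) = 1. Edges among them: Emil–Veda → e = 1.
Clustering(Goran) = 1/1.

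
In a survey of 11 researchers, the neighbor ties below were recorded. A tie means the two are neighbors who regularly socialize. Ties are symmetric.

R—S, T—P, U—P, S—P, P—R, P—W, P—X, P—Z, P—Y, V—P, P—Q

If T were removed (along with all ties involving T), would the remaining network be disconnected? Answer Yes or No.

No

Even without T, every remaining node can still reach every other (the residual graph is connected), so T is not a cut vertex.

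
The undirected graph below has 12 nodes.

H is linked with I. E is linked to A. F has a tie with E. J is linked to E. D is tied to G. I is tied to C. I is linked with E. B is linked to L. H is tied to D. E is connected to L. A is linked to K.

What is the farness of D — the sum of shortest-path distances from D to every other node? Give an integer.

36

Distances from D: A:4, B:5, C:3, E:3, F:4, G:1, H:1, I:2, J:4, K:5, L:4.
Sum = 4 + 5 + 3 + 3 + 4 + 1 + 1 + 2 + 4 + 5 + 4 = 36.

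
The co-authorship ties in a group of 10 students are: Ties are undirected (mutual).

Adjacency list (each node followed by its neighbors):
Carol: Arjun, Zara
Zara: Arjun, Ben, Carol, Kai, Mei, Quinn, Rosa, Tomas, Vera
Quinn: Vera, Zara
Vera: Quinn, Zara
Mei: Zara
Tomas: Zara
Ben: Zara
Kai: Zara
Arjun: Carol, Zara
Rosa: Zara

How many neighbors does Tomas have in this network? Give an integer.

Tomas is directly tied to Zara. That is 1 neighbor, so the degree of Tomas is 1.

1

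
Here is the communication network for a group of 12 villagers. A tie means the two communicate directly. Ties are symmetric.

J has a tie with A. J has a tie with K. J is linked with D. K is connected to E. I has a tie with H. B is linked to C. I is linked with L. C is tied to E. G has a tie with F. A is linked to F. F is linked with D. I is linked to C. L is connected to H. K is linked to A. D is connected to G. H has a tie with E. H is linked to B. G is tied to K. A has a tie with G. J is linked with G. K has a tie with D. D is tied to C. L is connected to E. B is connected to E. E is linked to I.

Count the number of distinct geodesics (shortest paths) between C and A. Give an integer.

5

The shortest distance is 3. The length-3 paths are: C–D–J–A; C–E–K–A; C–D–K–A; C–D–F–A; C–D–G–A.
That gives 5 distinct shortest paths.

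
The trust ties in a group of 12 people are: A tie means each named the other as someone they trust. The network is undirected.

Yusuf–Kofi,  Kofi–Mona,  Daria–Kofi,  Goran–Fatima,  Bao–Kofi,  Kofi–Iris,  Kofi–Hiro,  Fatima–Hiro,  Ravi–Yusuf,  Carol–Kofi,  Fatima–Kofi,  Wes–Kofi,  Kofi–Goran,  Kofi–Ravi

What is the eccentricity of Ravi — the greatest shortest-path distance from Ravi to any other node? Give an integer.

2

Distances from Ravi: Bao:2, Carol:2, Daria:2, Fatima:2, Goran:2, Hiro:2, Iris:2, Kofi:1, Mona:2, Wes:2, Yusuf:1.
The largest is 2 (to Wes, Bao, Fatima, Daria, Mona, Iris, Hiro, Goran, and Carol), so the eccentricity of Ravi is 2.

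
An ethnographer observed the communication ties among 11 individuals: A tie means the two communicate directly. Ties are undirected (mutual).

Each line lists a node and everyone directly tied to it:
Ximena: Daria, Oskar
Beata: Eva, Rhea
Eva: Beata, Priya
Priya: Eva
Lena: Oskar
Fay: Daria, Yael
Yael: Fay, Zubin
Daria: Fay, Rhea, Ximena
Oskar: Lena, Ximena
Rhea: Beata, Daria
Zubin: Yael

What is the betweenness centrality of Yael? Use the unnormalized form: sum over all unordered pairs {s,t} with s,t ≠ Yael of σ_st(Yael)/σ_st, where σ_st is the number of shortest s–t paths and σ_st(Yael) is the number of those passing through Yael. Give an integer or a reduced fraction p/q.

Pairs whose geodesics pass through Yael — Oskar–Zubin: 1; Zubin–Daria: 1; Zubin–Ximena: 1; Zubin–Priya: 1; Zubin–Rhea: 1; Zubin–Beata: 1; Zubin–Eva: 1; Zubin–Fay: 1; Zubin–Lena: 1.
All other pairs contribute 0.
Summing the contributions gives betweenness(Yael) = 9.

9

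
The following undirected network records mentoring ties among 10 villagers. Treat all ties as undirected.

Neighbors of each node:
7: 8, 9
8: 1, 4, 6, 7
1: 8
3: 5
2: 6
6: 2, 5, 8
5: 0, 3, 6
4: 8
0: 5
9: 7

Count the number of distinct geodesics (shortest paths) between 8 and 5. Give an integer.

The shortest distance is 2, and the only length-2 path is 8–6–5. So there is exactly 1 shortest path.

1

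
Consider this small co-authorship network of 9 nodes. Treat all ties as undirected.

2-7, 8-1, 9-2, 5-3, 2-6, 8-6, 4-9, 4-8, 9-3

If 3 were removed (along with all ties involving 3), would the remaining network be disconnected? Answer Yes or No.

Yes

Removing 3 leaves {1, 2, 4, 6, 7, 8, and 9} with no path to {5}, so the network splits into 2 components. 3 is a cut vertex.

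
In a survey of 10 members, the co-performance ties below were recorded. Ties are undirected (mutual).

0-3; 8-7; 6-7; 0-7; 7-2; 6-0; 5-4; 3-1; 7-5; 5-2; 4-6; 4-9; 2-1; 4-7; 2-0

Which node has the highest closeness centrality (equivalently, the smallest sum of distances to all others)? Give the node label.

7

Farness (sum of distances to all others) for each node — 0:15, 1:21, 2:15, 3:21, 4:16, 5:16, 6:16, 7:12, 8:20, 9:24.
The smallest farness is 12, for 7, so 7 has the highest closeness.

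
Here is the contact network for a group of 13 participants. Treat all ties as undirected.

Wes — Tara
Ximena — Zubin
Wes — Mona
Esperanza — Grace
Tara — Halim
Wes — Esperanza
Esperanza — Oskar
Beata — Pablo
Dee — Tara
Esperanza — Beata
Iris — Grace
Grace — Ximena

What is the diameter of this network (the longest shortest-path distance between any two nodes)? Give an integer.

6

Eccentricity of each node (its greatest distance to any other): Beata:4, Dee:6, Esperanza:3, Grace:4, Halim:6, Iris:5, Mona:5, Oskar:4, Pablo:5, Tara:5, Wes:4, Ximena:5, Zubin:6.
The maximum eccentricity is 6, realized for instance by the pair Halim–Zubin via Halim – Tara – Wes – Esperanza – Grace – Ximena – Zubin. So the diameter is 6.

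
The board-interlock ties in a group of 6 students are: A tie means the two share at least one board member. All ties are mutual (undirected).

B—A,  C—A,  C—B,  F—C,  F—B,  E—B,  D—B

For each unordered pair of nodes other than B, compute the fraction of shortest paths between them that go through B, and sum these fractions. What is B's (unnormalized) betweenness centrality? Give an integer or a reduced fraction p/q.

15/2

Pairs whose geodesics pass through B — C–E: 1; C–D: 1; A–F: 1/2; A–E: 1; A–D: 1; F–E: 1; F–D: 1; E–D: 1.
All other pairs contribute 0.
Summing the contributions gives betweenness(B) = 15/2.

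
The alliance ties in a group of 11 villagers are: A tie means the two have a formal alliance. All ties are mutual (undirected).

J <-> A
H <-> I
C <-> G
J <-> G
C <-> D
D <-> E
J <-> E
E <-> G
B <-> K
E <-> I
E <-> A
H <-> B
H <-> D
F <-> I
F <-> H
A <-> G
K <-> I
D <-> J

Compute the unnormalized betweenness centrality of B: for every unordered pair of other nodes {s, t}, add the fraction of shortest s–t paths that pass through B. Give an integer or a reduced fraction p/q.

13/12

Pairs whose geodesics pass through B — H–K: 1/2; K–D: 1/3; K–C: 1/4.
All other pairs contribute 0.
Summing the contributions gives betweenness(B) = 13/12.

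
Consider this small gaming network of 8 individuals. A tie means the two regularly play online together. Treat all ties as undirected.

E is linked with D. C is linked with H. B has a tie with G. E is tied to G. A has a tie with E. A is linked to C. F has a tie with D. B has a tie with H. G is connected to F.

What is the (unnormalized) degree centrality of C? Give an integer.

C is directly tied to A and H. That is 2 neighbors, so the degree of C is 2.

2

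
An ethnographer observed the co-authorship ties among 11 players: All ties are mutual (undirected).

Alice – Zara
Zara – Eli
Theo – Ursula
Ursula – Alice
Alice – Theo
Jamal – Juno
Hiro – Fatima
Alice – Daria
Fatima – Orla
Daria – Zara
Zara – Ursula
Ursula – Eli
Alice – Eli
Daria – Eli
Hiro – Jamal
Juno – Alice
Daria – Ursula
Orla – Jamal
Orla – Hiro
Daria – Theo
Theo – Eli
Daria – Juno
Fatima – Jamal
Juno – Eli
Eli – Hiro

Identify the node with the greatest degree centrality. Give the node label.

Degrees — Alice:6, Daria:6, Eli:7, Fatima:3, Hiro:4, Jamal:4, Juno:4, Orla:3, Theo:4, Ursula:5, Zara:4.
The maximum is 7, attained only by Eli.

Eli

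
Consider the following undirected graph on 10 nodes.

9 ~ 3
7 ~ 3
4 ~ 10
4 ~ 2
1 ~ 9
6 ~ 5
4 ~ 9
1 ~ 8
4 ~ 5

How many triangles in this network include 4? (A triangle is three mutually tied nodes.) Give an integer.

4's neighbors are 2, 5, 9, and 10, but none of them are tied to each other, so no triangle contains 4.

0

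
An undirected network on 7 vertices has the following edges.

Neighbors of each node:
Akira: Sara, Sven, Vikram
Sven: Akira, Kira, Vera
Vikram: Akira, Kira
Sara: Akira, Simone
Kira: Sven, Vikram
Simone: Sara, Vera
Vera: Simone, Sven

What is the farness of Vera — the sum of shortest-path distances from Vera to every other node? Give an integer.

11

Distances from Vera: Akira:2, Kira:2, Sara:2, Simone:1, Sven:1, Vikram:3.
Sum = 2 + 2 + 2 + 1 + 1 + 3 = 11.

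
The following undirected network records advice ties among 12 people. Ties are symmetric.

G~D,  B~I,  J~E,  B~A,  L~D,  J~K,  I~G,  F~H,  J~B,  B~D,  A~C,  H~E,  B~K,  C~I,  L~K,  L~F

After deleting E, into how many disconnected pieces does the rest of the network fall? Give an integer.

E's neighbors (H and J) remain reachable from one another through other ties, so the rest of the network stays in one piece.

1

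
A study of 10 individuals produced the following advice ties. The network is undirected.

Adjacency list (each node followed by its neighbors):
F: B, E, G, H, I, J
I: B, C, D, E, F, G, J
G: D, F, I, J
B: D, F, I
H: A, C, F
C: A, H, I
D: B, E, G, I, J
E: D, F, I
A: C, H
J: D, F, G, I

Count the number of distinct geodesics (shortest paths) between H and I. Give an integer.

The shortest distance is 2. The length-2 paths are: H–C–I; H–F–I.
That gives 2 distinct shortest paths.

2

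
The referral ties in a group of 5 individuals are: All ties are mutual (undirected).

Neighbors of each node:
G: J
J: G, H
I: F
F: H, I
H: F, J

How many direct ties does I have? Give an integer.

I is directly tied to F. That is 1 neighbor, so the degree of I is 1.

1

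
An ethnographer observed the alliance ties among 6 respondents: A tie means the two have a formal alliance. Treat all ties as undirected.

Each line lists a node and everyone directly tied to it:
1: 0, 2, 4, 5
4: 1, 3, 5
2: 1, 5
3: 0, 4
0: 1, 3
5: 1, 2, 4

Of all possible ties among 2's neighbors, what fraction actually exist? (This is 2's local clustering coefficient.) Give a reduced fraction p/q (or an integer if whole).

2's neighbors: 1 and 5 (k = 2).
Possible neighbor pairs: C(2,2) = 1. Edges among them: 1–5 → e = 1.
Clustering(2) = 1/1.

1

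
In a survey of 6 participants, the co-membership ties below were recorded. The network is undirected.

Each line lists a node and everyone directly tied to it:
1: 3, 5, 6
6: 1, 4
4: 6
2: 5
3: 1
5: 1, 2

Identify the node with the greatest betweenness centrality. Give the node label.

1

Unnormalized betweenness of each node: 1:8, 2:0, 3:0, 4:0, 5:4, 6:4.
1 has the largest value, 8, making it the main broker — the node through which the most shortest paths run.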